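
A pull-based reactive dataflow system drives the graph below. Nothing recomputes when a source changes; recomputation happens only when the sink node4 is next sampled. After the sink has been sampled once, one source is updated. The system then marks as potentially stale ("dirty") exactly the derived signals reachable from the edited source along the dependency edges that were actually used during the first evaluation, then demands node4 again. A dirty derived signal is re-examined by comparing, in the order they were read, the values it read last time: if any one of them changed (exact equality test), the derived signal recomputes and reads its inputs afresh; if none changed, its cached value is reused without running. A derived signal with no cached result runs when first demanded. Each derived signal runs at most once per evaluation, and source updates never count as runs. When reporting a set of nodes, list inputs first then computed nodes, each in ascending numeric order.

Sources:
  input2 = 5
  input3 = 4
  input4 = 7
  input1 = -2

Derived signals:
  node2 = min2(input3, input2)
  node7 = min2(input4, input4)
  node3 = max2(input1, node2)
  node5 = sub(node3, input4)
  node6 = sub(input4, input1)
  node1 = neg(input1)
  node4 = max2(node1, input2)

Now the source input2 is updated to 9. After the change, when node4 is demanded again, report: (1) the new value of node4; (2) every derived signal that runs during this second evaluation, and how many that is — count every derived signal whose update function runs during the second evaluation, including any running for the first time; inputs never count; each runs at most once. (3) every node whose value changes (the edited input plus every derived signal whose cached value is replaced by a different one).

New value of node4: 9.
Derived signals that run: node4 — 1 in total.
Values that change: input2, node4.

First evaluation (everything demanded from the output):
  node1 = neg(-2) = 2
  node4 = max2(2, 5) = 5

Propagation after the edit:
  node4: runs — input2 5->9; result 9.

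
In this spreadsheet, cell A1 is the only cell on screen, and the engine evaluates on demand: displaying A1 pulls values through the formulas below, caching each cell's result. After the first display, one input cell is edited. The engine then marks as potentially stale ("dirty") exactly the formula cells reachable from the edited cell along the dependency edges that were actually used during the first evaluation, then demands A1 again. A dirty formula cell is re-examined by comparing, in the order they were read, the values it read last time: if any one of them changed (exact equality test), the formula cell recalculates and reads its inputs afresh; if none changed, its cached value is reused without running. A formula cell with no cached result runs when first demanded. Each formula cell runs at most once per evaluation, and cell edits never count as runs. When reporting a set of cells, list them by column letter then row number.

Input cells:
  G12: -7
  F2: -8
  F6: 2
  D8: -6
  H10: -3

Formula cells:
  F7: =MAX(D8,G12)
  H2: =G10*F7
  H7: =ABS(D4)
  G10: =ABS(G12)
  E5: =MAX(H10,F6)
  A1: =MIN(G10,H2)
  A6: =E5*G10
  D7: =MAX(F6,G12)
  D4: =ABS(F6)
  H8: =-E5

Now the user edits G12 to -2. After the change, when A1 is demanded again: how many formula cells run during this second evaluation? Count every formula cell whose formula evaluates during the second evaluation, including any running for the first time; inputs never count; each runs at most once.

Run set: A1, F7, G10, H2 (4 run).

Initial pass — values computed on the first demand:
  F7 = MAX(-6, -7) = -6
  G10 = ABS(-7) = 7
  H2 = 7 * -6 = -42
  A1 = MIN(7, -42) = -42

Second demand — change propagation:
  F7: re-runs because G12 -7->-2; new result -2.
  G10: re-runs because G12 -7->-2; new result 2.
  H2: re-runs because G10 7->2; F7 -6->-2; new result -4.
  A1: re-runs because G10 7->2; H2 -42->-4; new result -4.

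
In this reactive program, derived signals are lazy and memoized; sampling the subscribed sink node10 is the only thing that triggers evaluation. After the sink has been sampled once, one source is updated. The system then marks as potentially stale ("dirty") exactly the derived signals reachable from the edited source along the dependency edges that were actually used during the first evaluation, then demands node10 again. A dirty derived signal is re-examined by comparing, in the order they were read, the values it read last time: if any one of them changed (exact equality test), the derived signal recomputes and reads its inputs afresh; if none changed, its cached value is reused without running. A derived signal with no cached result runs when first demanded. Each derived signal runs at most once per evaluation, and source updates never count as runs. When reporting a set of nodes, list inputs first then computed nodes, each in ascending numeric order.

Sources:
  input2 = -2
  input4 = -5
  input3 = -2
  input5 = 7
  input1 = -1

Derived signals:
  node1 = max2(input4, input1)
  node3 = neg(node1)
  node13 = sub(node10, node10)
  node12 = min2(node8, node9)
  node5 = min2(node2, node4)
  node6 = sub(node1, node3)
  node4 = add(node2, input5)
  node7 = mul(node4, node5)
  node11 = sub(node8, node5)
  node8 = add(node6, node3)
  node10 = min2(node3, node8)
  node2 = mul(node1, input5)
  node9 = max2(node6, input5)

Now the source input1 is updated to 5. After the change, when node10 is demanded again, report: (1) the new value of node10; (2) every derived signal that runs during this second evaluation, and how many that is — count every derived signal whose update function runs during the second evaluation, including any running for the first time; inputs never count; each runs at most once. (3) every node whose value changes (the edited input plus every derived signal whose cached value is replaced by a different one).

First demand of the output computes:
  node1 = max2(-5, -1) = -1
  node3 = neg(-1) = 1
  node6 = sub(-1, 1) = -2
  node8 = add(-2, 1) = -1
  node10 = min2(1, -1) = -1

After the edit, cleaning proceeds:
  node1: a read changed (input1 -1->5) — executes, giving 5.
  node3: a read changed (node1 -1->5) — executes, giving -5.
  node6: a read changed (node1 -1->5; node3 1->-5) — executes, giving 10.
  node8: a read changed (node6 -2->10; node3 1->-5) — executes, giving 5.
  node10: a read changed (node3 1->-5; node8 -1->5) — executes, giving -5.

Demanding node10 again yields -5.
5 derived signals run: node1, node3, node6, node8, node10.
The nodes whose values change: input1, node1, node3, node6, node8, node10.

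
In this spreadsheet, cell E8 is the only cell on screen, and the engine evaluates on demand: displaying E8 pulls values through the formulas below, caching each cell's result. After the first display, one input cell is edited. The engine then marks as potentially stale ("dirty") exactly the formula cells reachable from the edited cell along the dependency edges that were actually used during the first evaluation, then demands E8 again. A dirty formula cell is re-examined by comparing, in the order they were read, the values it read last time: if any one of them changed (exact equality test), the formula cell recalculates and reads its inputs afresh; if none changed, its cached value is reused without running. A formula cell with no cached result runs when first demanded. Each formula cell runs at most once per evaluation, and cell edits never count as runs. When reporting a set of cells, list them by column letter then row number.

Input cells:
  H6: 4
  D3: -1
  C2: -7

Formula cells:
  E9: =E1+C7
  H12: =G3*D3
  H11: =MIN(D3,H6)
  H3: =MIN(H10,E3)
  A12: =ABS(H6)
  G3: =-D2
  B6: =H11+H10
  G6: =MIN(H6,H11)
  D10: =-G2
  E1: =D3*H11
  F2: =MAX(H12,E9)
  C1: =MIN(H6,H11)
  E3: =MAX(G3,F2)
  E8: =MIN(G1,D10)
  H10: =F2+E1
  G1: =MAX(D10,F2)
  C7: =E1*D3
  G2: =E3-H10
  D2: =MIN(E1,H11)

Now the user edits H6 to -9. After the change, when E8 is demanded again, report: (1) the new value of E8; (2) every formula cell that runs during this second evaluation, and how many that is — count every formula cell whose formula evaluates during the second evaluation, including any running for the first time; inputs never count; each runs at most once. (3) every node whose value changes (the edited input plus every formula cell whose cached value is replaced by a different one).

E8 now evaluates to 0.
Run set: C7, D2, E1, E3, E9, F2, G2, G3, H10, H11, H12 (11 run).
Changed values: C7, D2, E1, E3, G3, H6, H10, H11, H12.
The important point: at D10 every value read last time is unchanged, so the dirty flag clears without a run.

Initial pass — values computed on the first demand:
  H11 = MIN(-1, 4) = -1
  E1 = -1 * -1 = 1
  C7 = 1 * -1 = -1
  D2 = MIN(1, -1) = -1
  E9 = 1 + -1 = 0
  G3 = -(-1) = 1
  H12 = 1 * -1 = -1
  F2 = MAX(-1, 0) = 0
  E3 = MAX(1, 0) = 1
  H10 = 0 + 1 = 1
  G2 = 1 - 1 = 0
  D10 = -(0) = 0
  G1 = MAX(0, 0) = 0
  E8 = MIN(0, 0) = 0

Second demand — change propagation:
  H11: re-runs because H6 4->-9; new result -9.
  E1: re-runs because H11 -1->-9; new result 9.
  C7: re-runs because E1 1->9; new result -9.
  D2: re-runs because E1 1->9; H11 -1->-9; new result -9.
  E9: re-runs because E1 1->9; C7 -1->-9; new result 0 (unchanged).
  G3: re-runs because D2 -1->-9; new result 9.
  H12: re-runs because G3 1->9; new result -9.
  F2: re-runs because H12 -1->-9; new result 0 (unchanged).
  E3: re-runs because G3 1->9; new result 9.
  H10: re-runs because E1 1->9; new result 9.
  G2: re-runs because E3 1->9; H10 1->9; new result 0 (unchanged).
  D10: re-examined; everything it read last time is the same (G2 unchanged) — cache 0 kept, no run.
  G1: re-examined; everything it read last time is the same (D10 unchanged, F2 unchanged) — cache 0 kept, no run.
  E8: re-examined; everything it read last time is the same (G1 unchanged, D10 unchanged) — cache 0 kept, no run.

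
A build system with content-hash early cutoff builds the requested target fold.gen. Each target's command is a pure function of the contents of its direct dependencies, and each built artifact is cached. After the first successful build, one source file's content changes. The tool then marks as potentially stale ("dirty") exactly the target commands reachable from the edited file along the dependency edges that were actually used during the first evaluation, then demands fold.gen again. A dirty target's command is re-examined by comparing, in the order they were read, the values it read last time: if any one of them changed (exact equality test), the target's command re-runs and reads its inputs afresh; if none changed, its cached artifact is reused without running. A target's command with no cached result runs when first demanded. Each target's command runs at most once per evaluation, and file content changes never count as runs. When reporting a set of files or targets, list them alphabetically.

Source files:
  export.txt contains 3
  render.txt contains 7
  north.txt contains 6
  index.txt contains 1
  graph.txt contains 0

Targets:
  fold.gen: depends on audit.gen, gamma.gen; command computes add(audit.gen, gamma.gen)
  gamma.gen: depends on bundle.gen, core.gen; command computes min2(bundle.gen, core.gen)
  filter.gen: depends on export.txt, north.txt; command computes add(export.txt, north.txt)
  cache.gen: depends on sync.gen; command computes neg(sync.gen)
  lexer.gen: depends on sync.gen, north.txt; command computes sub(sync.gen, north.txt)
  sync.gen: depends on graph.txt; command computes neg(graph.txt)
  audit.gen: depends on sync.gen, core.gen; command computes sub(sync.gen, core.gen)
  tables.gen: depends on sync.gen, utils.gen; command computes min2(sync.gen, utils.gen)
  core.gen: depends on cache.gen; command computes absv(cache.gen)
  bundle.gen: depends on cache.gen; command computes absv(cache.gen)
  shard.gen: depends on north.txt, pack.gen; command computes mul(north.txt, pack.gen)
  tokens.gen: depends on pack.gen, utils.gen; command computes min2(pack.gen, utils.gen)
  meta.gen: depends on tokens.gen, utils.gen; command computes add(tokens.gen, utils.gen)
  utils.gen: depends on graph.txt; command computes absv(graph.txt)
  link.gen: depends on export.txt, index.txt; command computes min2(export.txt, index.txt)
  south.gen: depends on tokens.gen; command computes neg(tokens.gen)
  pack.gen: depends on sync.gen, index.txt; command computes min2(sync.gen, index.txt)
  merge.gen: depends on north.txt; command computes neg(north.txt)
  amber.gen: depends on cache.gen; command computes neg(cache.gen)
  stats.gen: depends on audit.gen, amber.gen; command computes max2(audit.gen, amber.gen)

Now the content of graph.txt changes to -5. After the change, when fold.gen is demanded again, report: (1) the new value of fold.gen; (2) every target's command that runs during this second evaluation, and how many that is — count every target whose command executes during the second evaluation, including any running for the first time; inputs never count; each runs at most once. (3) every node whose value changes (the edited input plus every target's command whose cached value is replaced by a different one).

New value of fold.gen: 5.
Target commands that run: audit.gen, bundle.gen, cache.gen, core.gen, fold.gen, gamma.gen, sync.gen — 7 in total.
Values that change: bundle.gen, cache.gen, core.gen, fold.gen, gamma.gen, graph.txt, sync.gen.

First evaluation (everything demanded from the output):
  sync.gen = neg(0) = 0
  cache.gen = neg(0) = 0
  bundle.gen = absv(0) = 0
  core.gen = absv(0) = 0
  audit.gen = sub(0, 0) = 0
  gamma.gen = min2(0, 0) = 0
  fold.gen = add(0, 0) = 0

Propagation after the edit:
  sync.gen: runs — graph.txt 0->-5; result 5.
  cache.gen: runs — sync.gen 0->5; result -5.
  bundle.gen: runs — cache.gen 0->-5; result 5.
  core.gen: runs — cache.gen 0->-5; result 5.
  audit.gen: runs — sync.gen 0->5; core.gen 0->5; result 0 (same value as before).
  gamma.gen: runs — bundle.gen 0->5; core.gen 0->5; result 5.
  fold.gen: runs — gamma.gen 0->5; result 5.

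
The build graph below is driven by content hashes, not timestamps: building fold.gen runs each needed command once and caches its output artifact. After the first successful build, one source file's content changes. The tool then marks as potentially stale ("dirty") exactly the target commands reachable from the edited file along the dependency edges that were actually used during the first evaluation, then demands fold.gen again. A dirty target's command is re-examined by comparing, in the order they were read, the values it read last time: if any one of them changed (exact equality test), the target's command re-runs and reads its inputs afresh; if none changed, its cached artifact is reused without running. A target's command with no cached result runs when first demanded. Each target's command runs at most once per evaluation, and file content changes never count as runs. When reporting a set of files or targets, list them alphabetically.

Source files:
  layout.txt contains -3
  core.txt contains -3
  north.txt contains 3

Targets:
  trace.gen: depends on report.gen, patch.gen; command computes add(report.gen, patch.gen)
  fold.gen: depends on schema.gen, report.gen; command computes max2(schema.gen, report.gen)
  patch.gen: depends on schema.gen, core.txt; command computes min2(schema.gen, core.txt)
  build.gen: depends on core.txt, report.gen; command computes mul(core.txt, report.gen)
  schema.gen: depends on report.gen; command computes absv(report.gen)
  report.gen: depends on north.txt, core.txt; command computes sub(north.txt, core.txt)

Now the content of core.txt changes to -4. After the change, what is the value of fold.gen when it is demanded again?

fold.gen now evaluates to 7.

Initial pass — values computed on the first demand:
  report.gen = sub(3, -3) = 6
  schema.gen = absv(6) = 6
  fold.gen = max2(6, 6) = 6

Second demand — change propagation:
  report.gen: re-runs because core.txt -3->-4; new result 7.
  schema.gen: re-runs because report.gen 6->7; new result 7.
  fold.gen: re-runs because schema.gen 6->7; report.gen 6->7; new result 7.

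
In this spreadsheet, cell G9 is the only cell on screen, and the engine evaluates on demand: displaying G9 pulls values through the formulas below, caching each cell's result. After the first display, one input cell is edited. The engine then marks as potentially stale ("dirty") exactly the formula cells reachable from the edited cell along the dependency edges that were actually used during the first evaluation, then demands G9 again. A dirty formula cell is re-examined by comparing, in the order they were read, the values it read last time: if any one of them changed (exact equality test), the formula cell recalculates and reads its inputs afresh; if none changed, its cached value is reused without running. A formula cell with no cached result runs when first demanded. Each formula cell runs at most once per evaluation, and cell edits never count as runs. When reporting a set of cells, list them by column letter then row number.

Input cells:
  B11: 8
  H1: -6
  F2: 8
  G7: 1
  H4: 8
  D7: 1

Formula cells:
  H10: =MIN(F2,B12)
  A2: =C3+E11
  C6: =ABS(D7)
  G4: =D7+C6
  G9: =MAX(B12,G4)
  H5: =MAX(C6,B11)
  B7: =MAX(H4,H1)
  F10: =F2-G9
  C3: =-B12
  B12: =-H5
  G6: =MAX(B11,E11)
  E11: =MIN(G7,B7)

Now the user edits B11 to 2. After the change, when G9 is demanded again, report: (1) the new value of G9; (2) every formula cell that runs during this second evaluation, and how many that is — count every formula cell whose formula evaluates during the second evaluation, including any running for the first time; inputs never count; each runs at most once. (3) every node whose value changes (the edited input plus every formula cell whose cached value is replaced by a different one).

G9 now evaluates to 2.
Run set: B12, G9, H5 (3 run).
Changed values: B11, B12, H5.

Initial pass — values computed on the first demand:
  C6 = ABS(1) = 1
  G4 = 1 + 1 = 2
  H5 = MAX(1, 8) = 8
  B12 = -(8) = -8
  G9 = MAX(-8, 2) = 2

Second demand — change propagation:
  H5: re-runs because B11 8->2; new result 2.
  B12: re-runs because H5 8->2; new result -2.
  G9: re-runs because B12 -8->-2; new result 2 (unchanged).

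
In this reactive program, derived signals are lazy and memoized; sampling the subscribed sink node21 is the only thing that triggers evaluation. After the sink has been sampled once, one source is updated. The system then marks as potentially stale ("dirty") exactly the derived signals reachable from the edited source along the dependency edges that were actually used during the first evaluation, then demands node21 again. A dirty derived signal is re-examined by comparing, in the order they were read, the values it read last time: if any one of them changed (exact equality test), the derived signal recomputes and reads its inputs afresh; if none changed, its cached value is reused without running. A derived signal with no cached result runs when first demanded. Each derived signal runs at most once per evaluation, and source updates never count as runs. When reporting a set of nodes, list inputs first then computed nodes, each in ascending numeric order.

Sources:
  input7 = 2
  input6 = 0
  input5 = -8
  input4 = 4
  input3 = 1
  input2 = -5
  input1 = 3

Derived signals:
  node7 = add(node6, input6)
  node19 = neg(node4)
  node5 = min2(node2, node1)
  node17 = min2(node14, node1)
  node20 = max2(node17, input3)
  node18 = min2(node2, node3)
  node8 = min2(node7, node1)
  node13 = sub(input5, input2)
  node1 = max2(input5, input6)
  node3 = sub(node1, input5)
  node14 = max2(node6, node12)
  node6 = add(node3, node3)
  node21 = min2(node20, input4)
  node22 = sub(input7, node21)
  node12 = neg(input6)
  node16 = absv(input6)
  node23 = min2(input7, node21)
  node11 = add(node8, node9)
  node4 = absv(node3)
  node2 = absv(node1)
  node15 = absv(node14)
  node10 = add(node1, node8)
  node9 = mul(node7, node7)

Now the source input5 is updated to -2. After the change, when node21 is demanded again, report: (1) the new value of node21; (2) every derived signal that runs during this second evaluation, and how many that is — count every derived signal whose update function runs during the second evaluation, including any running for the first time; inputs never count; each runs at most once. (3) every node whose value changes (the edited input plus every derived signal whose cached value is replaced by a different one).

First demand of the output computes:
  node1 = max2(-8, 0) = 0
  node3 = sub(0, -8) = 8
  node6 = add(8, 8) = 16
  node12 = neg(0) = 0
  node14 = max2(16, 0) = 16
  node17 = min2(16, 0) = 0
  node20 = max2(0, 1) = 1
  node21 = min2(1, 4) = 1

After the edit, cleaning proceeds:
  node1: a read changed (input5 -8->-2) — executes, giving 0 — identical to its old value.
  node3: a read changed (input5 -8->-2) — executes, giving 2.
  node6: a read changed (node3 8->2; node3 8->2) — executes, giving 4.
  node14: a read changed (node6 16->4) — executes, giving 4.
  node17: a read changed (node14 16->4) — executes, giving 0 — identical to its old value.
  node20: dirty, but its reads are unchanged (node17 unchanged, input3 unchanged); cached 1 stands.
  node21: dirty, but its reads are unchanged (node20 unchanged, input4 unchanged); cached 1 stands.

Note where the cutoff bites: node20 is checked, finds nothing changed, and keeps its cache.

Demanding node21 again yields 1.
5 derived signals run: node1, node3, node6, node14, node17.
The nodes whose values change: input5, node3, node6, node14.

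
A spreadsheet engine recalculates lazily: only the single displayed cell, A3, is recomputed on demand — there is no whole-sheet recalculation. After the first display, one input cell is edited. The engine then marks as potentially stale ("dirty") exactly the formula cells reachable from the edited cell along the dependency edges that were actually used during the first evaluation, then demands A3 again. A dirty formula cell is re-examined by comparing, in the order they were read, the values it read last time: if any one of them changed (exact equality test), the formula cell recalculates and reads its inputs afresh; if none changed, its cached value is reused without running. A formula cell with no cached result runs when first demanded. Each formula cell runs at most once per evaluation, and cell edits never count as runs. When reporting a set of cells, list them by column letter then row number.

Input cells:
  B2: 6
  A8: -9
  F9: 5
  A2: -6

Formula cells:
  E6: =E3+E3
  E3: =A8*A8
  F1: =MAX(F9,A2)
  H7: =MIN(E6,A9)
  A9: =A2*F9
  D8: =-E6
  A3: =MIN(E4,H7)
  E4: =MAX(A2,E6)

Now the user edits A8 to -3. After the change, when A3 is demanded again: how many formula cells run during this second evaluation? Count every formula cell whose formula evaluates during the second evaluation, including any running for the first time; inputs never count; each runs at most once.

First evaluation (everything demanded from the output):
  A9 = -6 * 5 = -30
  E3 = -9 * -9 = 81
  E6 = 81 + 81 = 162
  E4 = MAX(-6, 162) = 162
  H7 = MIN(162, -30) = -30
  A3 = MIN(162, -30) = -30

Propagation after the edit:
  E3: runs — A8 -9->-3; A8 -9->-3; result 9.
  E6: runs — E3 81->9; E3 81->9; result 18.
  E4: runs — E6 162->18; result 18.
  H7: runs — E6 162->18; result -30 (same value as before).
  A3: runs — E4 162->18; result -30 (same value as before).

Formula cells that run: A3, E3, E4, E6, H7 — 5 in total.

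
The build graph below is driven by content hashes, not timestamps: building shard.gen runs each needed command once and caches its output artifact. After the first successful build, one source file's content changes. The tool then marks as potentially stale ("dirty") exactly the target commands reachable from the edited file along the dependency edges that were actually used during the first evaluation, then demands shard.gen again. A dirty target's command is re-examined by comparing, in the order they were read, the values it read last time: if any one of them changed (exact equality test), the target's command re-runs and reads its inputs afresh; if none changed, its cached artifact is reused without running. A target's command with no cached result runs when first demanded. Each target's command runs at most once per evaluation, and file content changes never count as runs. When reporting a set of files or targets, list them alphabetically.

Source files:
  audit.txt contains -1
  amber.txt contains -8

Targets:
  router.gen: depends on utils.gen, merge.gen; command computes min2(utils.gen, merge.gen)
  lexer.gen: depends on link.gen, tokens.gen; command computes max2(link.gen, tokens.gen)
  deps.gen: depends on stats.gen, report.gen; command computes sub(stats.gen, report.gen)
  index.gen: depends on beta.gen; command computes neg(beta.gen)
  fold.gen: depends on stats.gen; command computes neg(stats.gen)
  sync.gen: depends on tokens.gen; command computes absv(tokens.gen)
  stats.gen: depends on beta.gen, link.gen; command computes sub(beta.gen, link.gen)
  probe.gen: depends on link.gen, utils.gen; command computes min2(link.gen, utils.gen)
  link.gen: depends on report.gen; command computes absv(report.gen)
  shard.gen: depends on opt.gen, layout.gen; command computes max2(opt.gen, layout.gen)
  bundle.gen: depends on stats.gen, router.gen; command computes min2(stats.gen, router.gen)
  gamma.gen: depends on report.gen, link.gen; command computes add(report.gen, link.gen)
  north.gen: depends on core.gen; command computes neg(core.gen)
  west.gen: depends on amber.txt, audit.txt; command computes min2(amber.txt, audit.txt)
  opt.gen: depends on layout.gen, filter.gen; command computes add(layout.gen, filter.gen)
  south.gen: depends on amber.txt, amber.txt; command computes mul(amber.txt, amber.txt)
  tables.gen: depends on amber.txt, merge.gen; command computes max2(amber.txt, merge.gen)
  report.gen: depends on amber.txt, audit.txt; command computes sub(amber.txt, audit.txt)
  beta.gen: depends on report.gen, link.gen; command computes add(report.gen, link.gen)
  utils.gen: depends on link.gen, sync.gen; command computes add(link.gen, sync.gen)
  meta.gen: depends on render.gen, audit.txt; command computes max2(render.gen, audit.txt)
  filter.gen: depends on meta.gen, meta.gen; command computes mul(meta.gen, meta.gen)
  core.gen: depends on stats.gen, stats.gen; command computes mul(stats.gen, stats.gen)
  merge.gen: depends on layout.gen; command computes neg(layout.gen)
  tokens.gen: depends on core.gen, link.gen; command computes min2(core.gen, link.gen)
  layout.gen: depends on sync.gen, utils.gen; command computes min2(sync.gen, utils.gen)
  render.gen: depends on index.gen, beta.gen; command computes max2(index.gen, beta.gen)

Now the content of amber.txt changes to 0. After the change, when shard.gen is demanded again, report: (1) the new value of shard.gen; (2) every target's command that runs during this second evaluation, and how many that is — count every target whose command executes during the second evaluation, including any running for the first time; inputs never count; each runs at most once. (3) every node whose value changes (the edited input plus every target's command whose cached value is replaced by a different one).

shard.gen now evaluates to 5.
Run set: beta.gen, core.gen, filter.gen, index.gen, layout.gen, link.gen, meta.gen, opt.gen, render.gen, report.gen, shard.gen, stats.gen, sync.gen, tokens.gen, utils.gen (15 run).
Changed values: amber.txt, beta.gen, core.gen, filter.gen, index.gen, layout.gen, link.gen, meta.gen, opt.gen, render.gen, report.gen, shard.gen, stats.gen, sync.gen, tokens.gen, utils.gen.

Initial pass — values computed on the first demand:
  report.gen = sub(-8, -1) = -7
  link.gen = absv(-7) = 7
  beta.gen = add(-7, 7) = 0
  index.gen = neg(0) = 0
  render.gen = max2(0, 0) = 0
  meta.gen = max2(0, -1) = 0
  filter.gen = mul(0, 0) = 0
  stats.gen = sub(0, 7) = -7
  core.gen = mul(-7, -7) = 49
  tokens.gen = min2(49, 7) = 7
  sync.gen = absv(7) = 7
  utils.gen = add(7, 7) = 14
  layout.gen = min2(7, 14) = 7
  opt.gen = add(7, 0) = 7
  shard.gen = max2(7, 7) = 7

Second demand — change propagation:
  report.gen: re-runs because amber.txt -8->0; new result 1.
  link.gen: re-runs because report.gen -7->1; new result 1.
  beta.gen: re-runs because report.gen -7->1; link.gen 7->1; new result 2.
  index.gen: re-runs because beta.gen 0->2; new result -2.
  render.gen: re-runs because index.gen 0->-2; beta.gen 0->2; new result 2.
  meta.gen: re-runs because render.gen 0->2; new result 2.
  filter.gen: re-runs because meta.gen 0->2; meta.gen 0->2; new result 4.
  stats.gen: re-runs because beta.gen 0->2; link.gen 7->1; new result 1.
  core.gen: re-runs because stats.gen -7->1; stats.gen -7->1; new result 1.
  tokens.gen: re-runs because core.gen 49->1; link.gen 7->1; new result 1.
  sync.gen: re-runs because tokens.gen 7->1; new result 1.
  utils.gen: re-runs because link.gen 7->1; sync.gen 7->1; new result 2.
  layout.gen: re-runs because sync.gen 7->1; utils.gen 14->2; new result 1.
  opt.gen: re-runs because layout.gen 7->1; filter.gen 0->4; new result 5.
  shard.gen: re-runs because opt.gen 7->5; layout.gen 7->1; new result 5.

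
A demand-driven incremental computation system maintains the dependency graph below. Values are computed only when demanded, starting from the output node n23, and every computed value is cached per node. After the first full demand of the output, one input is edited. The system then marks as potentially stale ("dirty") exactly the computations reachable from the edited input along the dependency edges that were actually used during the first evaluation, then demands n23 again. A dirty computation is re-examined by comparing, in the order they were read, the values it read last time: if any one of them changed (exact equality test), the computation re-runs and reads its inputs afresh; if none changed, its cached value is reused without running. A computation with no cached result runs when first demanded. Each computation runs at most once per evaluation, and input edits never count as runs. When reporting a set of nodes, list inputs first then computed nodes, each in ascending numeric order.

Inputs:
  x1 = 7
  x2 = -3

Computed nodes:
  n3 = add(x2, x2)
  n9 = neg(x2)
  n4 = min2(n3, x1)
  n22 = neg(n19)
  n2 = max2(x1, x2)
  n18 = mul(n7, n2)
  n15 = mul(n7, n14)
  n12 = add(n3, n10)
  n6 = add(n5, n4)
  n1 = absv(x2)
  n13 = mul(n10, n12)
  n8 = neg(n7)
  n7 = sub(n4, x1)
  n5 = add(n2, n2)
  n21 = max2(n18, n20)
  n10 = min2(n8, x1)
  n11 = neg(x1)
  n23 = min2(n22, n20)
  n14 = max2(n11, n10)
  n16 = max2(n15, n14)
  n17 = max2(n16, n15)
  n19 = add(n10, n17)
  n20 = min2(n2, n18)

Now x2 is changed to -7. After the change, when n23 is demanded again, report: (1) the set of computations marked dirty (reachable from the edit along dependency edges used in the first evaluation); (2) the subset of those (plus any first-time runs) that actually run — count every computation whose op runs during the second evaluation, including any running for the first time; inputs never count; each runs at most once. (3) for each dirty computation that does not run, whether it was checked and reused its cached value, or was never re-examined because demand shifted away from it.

First evaluation (everything demanded from the output):
  n2 = max2(7, -3) = 7
  n3 = add(-3, -3) = -6
  n4 = min2(-6, 7) = -6
  n7 = sub(-6, 7) = -13
  n8 = neg(-13) = 13
  n10 = min2(13, 7) = 7
  n11 = neg(7) = -7
  n14 = max2(-7, 7) = 7
  n15 = mul(-13, 7) = -91
  n16 = max2(-91, 7) = 7
  n17 = max2(7, -91) = 7
  n18 = mul(-13, 7) = -91
  n19 = add(7, 7) = 14
  n20 = min2(7, -91) = -91
  n22 = neg(14) = -14
  n23 = min2(-14, -91) = -91

Propagation after the edit:
  n2: runs — x2 -3->-7; result 7 (same value as before).
  n3: runs — x2 -3->-7; x2 -3->-7; result -14.
  n4: runs — n3 -6->-14; result -14.
  n7: runs — n4 -6->-14; result -21.
  n8: runs — n7 -13->-21; result 21.
  n10: runs — n8 13->21; result 7 (same value as before).
  n14: checked — values it read are unchanged (n11 unchanged, n10 unchanged); reused cached 7 without running.
  n15: runs — n7 -13->-21; result -147.
  n16: runs — n15 -91->-147; result 7 (same value as before).
  n17: runs — n15 -91->-147; result 7 (same value as before).
  n18: runs — n7 -13->-21; result -147.
  n19: checked — values it read are unchanged (n10 unchanged, n17 unchanged); reused cached 14 without running.
  n20: runs — n18 -91->-147; result -147.
  n22: checked — values it read are unchanged (n19 unchanged); reused cached -14 without running.
  n23: runs — n20 -91->-147; result -147.

Key observation: the cutoff stops propagation at n14 — its inputs' values are unchanged, so it reuses its cache.

Marked dirty: n2, n3, n4, n7, n8, n10, n14, n15, n16, n17, n18, n19, n20, n22, n23.
Computations that run: n2, n3, n4, n7, n8, n10, n15, n16, n17, n18, n20, n23 — 12 in total.
Checked but reused from cache: n14, n19, n22.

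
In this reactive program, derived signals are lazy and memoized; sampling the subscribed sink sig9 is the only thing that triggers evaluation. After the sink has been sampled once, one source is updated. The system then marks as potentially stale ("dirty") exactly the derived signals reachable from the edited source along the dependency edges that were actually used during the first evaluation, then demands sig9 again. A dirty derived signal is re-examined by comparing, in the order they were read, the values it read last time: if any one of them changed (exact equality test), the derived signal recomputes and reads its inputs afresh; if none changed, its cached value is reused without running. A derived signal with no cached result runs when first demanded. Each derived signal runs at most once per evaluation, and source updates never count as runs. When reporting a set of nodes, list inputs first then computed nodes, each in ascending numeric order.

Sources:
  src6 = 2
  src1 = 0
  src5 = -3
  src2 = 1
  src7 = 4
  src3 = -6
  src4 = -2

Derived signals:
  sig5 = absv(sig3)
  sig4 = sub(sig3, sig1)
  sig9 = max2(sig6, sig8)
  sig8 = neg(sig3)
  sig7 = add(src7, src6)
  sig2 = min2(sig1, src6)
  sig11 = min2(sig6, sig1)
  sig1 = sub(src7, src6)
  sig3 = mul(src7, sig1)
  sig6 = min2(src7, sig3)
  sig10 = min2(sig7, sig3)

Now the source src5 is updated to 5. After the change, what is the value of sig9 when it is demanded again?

First demand of the output computes:
  sig1 = sub(4, 2) = 2
  sig3 = mul(4, 2) = 8
  sig6 = min2(4, 8) = 4
  sig8 = neg(8) = -8
  sig9 = max2(4, -8) = 4

After the edit, cleaning proceeds:
  no node depends on src5 at all; the second demand re-runs nothing.

Note the shortcut — nothing in the graph depends on src5 at all, so no recomputation happens.

Demanding sig9 again yields 4.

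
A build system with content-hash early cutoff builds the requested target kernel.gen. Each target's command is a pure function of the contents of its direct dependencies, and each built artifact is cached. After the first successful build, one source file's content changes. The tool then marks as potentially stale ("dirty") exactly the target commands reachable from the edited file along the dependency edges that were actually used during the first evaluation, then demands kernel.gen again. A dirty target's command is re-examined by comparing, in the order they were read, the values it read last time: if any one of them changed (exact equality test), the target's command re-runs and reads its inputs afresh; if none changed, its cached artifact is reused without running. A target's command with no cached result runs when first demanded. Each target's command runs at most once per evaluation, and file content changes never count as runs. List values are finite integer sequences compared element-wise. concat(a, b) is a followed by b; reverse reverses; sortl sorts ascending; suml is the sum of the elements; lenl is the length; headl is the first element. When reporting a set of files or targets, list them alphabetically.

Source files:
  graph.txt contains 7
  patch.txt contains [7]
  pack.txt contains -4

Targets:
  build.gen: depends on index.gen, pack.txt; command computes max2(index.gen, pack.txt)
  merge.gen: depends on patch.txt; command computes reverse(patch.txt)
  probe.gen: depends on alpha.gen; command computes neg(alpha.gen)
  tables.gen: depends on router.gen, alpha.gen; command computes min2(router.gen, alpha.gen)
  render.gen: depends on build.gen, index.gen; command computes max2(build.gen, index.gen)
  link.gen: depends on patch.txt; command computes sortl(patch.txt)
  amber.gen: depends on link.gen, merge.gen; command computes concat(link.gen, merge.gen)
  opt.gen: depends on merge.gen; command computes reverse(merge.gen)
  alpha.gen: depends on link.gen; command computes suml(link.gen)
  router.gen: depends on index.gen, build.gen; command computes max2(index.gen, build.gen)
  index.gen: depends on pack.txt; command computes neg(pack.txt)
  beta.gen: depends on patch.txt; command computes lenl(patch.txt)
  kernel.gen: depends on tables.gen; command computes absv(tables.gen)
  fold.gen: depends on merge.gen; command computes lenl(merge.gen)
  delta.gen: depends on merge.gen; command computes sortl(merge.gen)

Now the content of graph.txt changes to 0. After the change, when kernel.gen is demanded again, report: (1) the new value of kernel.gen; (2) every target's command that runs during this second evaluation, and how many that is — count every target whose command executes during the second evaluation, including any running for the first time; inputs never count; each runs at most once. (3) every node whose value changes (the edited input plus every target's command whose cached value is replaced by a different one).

New value of kernel.gen: 4.
Target commands that run: none — 0 in total.
Values that change: graph.txt.
Key observation: graph.txt is never demanded by the output, so the edit triggers no recomputation at all.

First evaluation (everything demanded from the output):
  index.gen = neg(-4) = 4
  build.gen = max2(4, -4) = 4
  link.gen = sortl([7]) = [7]
  alpha.gen = suml([7]) = 7
  router.gen = max2(4, 4) = 4
  tables.gen = min2(4, 7) = 4
  kernel.gen = absv(4) = 4

Propagation after the edit:
  graph.txt feeds no computation that the output demands — nothing is marked dirty and nothing runs.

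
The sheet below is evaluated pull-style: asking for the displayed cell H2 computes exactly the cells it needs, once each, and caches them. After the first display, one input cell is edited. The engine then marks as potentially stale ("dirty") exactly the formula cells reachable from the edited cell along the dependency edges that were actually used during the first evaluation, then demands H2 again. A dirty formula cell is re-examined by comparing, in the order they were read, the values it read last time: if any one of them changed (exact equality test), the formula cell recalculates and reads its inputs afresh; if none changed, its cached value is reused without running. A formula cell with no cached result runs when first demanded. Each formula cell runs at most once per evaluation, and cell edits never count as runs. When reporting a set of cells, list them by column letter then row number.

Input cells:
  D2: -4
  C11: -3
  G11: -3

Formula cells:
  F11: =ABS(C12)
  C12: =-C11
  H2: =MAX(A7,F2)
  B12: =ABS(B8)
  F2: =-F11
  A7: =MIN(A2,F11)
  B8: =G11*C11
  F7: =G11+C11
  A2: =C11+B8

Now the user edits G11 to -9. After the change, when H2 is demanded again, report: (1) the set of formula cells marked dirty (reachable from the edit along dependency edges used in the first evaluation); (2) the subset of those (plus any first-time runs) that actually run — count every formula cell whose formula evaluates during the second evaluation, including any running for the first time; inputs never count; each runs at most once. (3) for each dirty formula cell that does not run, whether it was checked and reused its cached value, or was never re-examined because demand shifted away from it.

First demand of the output computes:
  B8 = -3 * -3 = 9
  A2 = -3 + 9 = 6
  C12 = -(-3) = 3
  F11 = ABS(3) = 3
  A7 = MIN(6, 3) = 3
  F2 = -(3) = -3
  H2 = MAX(3, -3) = 3

After the edit, cleaning proceeds:
  B8: a read changed (G11 -3->-9) — executes, giving 27.
  A2: a read changed (B8 9->27) — executes, giving 24.
  A7: a read changed (A2 6->24) — executes, giving 3 — identical to its old value.
  H2: dirty, but its reads are unchanged (A7 unchanged, F2 unchanged); cached 3 stands.

Note the absorption at A7: it re-runs yet its value is the same, leaving the output's value untouched.

The edit dirties: A2, A7, B8, H2.
3 formula cells run: A2, A7, B8.
Cache hits after checking: H2.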